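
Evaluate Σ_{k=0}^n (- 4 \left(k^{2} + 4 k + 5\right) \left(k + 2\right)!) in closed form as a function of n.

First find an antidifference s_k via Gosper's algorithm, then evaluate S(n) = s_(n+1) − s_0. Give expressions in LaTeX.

S(n) = - 4 n \left(n + 3\right)! - 8 \left(n + 3\right)! + 8

Compute t_(k+1)/t_k: get (k + 3)*(4*k + (k + 1)**2 + 9)/(k**2 + 4*k + 5).
Factor: A=k + 3; B=1; C=k**2 + 4*k + 5.
Solve (k + 3)·f(k+1) − (1)·f(k) = k**2 + 4*k + 5.
From deg A=1, deg B=0, deg C=2: d=1.
Solve for f: f(k) = k + 1 (degree 1 ≤ 1).
Then R = B(k−1)f/C = (k + 1)/(k**2 + 4*k + 5), so s_k = R(k)·t_k = -4*(k + 1)*factorial(k + 2).
Δs = -4*(k**2 + 4*k + 5)*factorial(k + 2), as required.
s_(n+1) = -4*(n + 2)*factorial(n + 3) and s_(0) = -8, so S(n) = -4*n*factorial(n + 3) - 8*factorial(n + 3) + 8.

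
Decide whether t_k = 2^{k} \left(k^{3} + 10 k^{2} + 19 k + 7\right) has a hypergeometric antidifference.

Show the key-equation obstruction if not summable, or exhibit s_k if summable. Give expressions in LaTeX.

r(k) = 2*(k**3 + 13*k**2 + 42*k + 37)/(k**3 + 10*k**2 + 19*k + 7) after simplifying.
A = 2, B = 1, C = k**3 + 10*k**2 + 19*k + 7.
Need (2)·f(k+1) − (1)·f(k) = k**3 + 10*k**2 + 19*k + 7.
deg f ≤ 3 (via 0,0,3).
A polynomial solution: f(k) = k**3 + 4*k**2 - 3*k + 3.
R(k) = B(k−1)·f(k)/C(k) = (k**3 + 4*k**2 - 3*k + 3)/(k**3 + 10*k**2 + 19*k + 7); s_k = R·t_k = 2**k*(k**3 + 4*k**2 - 3*k + 3).
Check: Δs_k = 2**k*(k**3 + 10*k**2 + 19*k + 7). ✓

Yes. s_k = 2^{k} \left(k^{3} + 4 k^{2} - 3 k + 3\right).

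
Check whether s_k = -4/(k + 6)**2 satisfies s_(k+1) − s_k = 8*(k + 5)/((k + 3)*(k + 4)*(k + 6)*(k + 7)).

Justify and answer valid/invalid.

Invalid: residual 12*(-3*k**2 - 33*k - 88)/(k**6 + 33*k**5 + 447*k**4 + 3175*k**3 + 12444*k**2 + 25452*k + 21168) ≠ 0.

s_(k+1) = -4/(k + 7)**2
s_(k+1) − s_k = -4/(k + 7)**2 + 4/(k + 6)**2
(s_(k+1) − s_k) − t_k = 12*(-3*k**2 - 33*k - 88)/(k**6 + 33*k**5 + 447*k**4 + 3175*k**3 + 12444*k**2 + 25452*k + 21168)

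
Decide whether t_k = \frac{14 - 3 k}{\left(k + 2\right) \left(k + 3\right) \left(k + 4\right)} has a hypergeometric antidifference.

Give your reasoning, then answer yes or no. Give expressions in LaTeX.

Yes. s_k = \frac{k \left(2 k + 19\right)}{3 \left(k + 2\right) \left(k + 3\right)}.

Compute t_(k+1)/t_k: get (k + 2)*(3*k - 11)/((k + 5)*(3*k - 14)).
A = k + 2, B = k + 5, C = k - 14/3.
f must satisfy (k + 2)·f(k+1) − (k + 4)·f(k) = k - 14/3.
Bound: deg f ≤ 2.
Solve for f: f(k) = -k*(2*k + 19)/9 (degree 2 ≤ 2).
Then R = B(k−1)f/C = -k*(k + 4)*(2*k + 19)/(3*(3*k - 14)), so s_k = R(k)·t_k = k*(2*k + 19)/(3*(k + 2)*(k + 3)).
s_(k+1) − s_k = (14 - 3*k)/(k**3 + 9*k**2 + 26*k + 24) = t_k.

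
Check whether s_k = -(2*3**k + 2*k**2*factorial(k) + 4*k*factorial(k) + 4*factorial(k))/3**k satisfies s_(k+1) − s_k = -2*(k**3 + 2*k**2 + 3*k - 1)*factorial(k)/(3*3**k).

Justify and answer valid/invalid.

s_(k+1) = -(6*3**k + 2*k**3*factorial(k) + 10*k**2*factorial(k) + 18*k*factorial(k) + 10*factorial(k))/(3*3**k)
s_(k+1) − s_k = -2*(k**3 + 2*k**2 + 3*k - 1)*factorial(k)/(3*3**k)
(s_(k+1) − s_k) − t_k = 0

valid; difference matches t_k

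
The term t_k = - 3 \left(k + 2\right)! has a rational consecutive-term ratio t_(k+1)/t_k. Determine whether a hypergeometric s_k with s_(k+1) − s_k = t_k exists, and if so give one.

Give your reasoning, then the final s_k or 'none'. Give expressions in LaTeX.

r(k) = k + 3 after simplifying.
Take A(k)=k + 3, B(k)=1, C(k)=1.
Solve (k + 3)·f(k+1) − (1)·f(k) = 1.
Bound: deg f ≤ -1.
Bound -1 < 0, so the key equation has no polynomial solution.

none (Gosper's algorithm certifies no s_k)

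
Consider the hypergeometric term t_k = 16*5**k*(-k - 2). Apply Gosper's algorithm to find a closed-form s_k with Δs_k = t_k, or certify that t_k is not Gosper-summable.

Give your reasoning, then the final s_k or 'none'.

The ratio is 5*(k + 3)/(k + 2).
A = 5, B = 1, C = k + 2.
Key eq: (5)·f(k+1) = (1)·f(k) + (k + 2).
From deg A=0, deg B=0, deg C=1: d=1.
Coefficient equations give f(k) = (4*k + 3)/16.
R(k) = B(k−1)·f(k)/C(k) = (4*k + 3)/(16*(k + 2)); s_k = R·t_k = 5**k*(-4*k - 3).
Δs = 16*5**k*(-k - 2), as required.

s_k = 5**k*(-4*k - 3)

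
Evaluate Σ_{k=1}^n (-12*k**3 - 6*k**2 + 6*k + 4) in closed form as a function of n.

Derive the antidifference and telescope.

Compute t_(k+1)/t_k: get (6*k**3 + 21*k**2 + 21*k + 4)/(6*k**3 + 3*k**2 - 3*k - 2).
Factor: A=1; B=1; C=k**3 + k**2/2 - k/2 - 1/3.
f must satisfy (1)·f(k+1) − (1)·f(k) = k**3 + k**2/2 - k/2 - 1/3.
Bound: deg f ≤ 4.
Match coefficients ⇒ f(k) = k**2*(3*k**2 - 4*k - 3)/12.
Get s_k = R·t_k = k**2*(-3*k**2 + 4*k + 3) with R(k) = B(k−1)f(k)/C(k) = k**2*(3*k**2 - 4*k - 3)/(2*(6*k**3 + 3*k**2 - 3*k - 2)).
Verify: -12*k**3 - 6*k**2 + 6*k + 4 matches t_k.
Σ_(k=1)^n t_k = s_(n+1) − s_(1) = (-3*n**4 - 8*n**3 - 3*n**2 + 6*n + 4) − (4), i.e. n*(-3*n**3 - 8*n**2 - 3*n + 6).

S(n) = n*(-3*n**3 - 8*n**2 - 3*n + 6)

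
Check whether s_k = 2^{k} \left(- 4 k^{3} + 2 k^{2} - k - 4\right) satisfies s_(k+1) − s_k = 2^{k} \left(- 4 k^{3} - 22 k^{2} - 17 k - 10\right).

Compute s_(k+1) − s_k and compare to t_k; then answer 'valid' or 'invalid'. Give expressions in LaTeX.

s_(k+1) = 2**(k + 1)*(-k - 4*(k + 1)**3 + 2*(k + 1)**2 - 5)
s_(k+1) − s_k = 2**k*(-4*k**3 - 22*k**2 - 17*k - 10)
(s_(k+1) − s_k) − t_k = 0

valid (s_(k+1) − s_k reduces to t_k)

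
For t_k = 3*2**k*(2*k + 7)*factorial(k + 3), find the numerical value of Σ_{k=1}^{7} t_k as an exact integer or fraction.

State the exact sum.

Σ = 30656102256

Compute t_(k+1)/t_k: get 2*(k + 4)*(2*k + 9)/(2*k + 7).
So A=2*k + 8 and B=1, with C=k + 7/2.
Key eq: (2*k + 8)·f(k+1) = (1)·f(k) + (k + 7/2).
Bound: deg f ≤ 0.
A polynomial solution: f(k) = 1/2.
R(k) = B(k−1)·f(k)/C(k) = 1/(2*k + 7); s_k = R·t_k = 3*2**k*factorial(k + 3).
s_(k+1) − s_k = 3*2**k*(2*k + 7)*factorial(k + 3) = t_k.
Evaluate s at k=8 and k=1: 30656102400 and 144; difference 30656102256.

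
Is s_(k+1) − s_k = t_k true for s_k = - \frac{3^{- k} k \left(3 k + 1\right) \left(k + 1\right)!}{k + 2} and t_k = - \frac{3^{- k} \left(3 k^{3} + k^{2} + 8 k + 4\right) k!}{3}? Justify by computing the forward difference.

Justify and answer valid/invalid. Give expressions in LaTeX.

s_(k+1) = -(k + 1)*(3*k + 4)*factorial(k + 2)/(3*3**k*(k + 3))
s_(k+1) − s_k = -(3*k**4 + 10*k**3 + 14*k**2 + 35*k + 16)*factorial(k + 1)/(3*3**k*(k + 2)*(k + 3))
(s_(k+1) − s_k) − t_k = (3*k**4 + 7*k**3 + k**2 + 17*k + 8)*factorial(k)/(3*3**k*(k + 2)*(k + 3))

Invalid: residual \frac{3^{- k} \left(3 k^{4} + 7 k^{3} + k^{2} + 17 k + 8\right) k!}{3 \left(k + 2\right) \left(k + 3\right)} ≠ 0.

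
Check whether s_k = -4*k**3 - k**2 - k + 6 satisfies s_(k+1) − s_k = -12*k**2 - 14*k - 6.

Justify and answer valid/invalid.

valid (s_(k+1) − s_k reduces to t_k)

s_(k+1) = k*(-4*k**2 - 13*k - 15)
s_(k+1) − s_k = -12*k**2 - 14*k - 6
(s_(k+1) − s_k) − t_k = 0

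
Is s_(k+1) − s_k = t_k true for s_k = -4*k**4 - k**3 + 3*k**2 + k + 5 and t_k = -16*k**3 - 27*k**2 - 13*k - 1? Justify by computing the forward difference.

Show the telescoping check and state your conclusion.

valid; difference matches t_k

s_(k+1) = -4*k**4 - 17*k**3 - 24*k**2 - 12*k + 4
s_(k+1) − s_k = -16*k**3 - 27*k**2 - 13*k - 1
(s_(k+1) − s_k) − t_k = 0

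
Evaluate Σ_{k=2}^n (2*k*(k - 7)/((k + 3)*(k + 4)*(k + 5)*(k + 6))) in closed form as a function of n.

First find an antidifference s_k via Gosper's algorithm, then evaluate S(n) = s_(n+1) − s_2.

r(k) = (k - 6)*(k + 1)*(k + 3)/(k*(k - 7)*(k + 7)) after simplifying.
Take A(k)=k + 3, B(k)=k + 7, C(k)=k**2 - 7*k.
Solve (k + 3)·f(k+1) − (k + 6)·f(k) = k**2 - 7*k.
Degrees (1,1,2) ⇒ d ≤ 3.
A polynomial solution: f(k) = k*(k - 47)*(k - 1)/60.
Then R = B(k−1)f/C = (k - 47)*(k - 1)*(k + 6)/(60*(k - 7)), so s_k = R(k)·t_k = k*(k**2 - 48*k + 47)/(30*(k + 3)*(k + 4)*(k + 5)).
Check: Δs_k = 2*k*(k - 7)/(k**4 + 18*k**3 + 119*k**2 + 342*k + 360). ✓
Σ_(k=2)^n t_k = s_(n+1) − s_(2) = (n*(n**2 - 45*n - 46)/(30*(n**3 + 15*n**2 + 74*n + 120))) − (-1/70), i.e. (n**3 - 27*n**2 - 10*n + 36)/(21*(n**3 + 15*n**2 + 74*n + 120)).

S(n) = (n**3 - 27*n**2 - 10*n + 36)/(21*(n**3 + 15*n**2 + 74*n + 120))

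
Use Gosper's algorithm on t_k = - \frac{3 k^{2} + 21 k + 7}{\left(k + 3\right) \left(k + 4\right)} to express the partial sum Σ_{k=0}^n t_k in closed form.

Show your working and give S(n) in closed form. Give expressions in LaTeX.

S(n) = \frac{- 9 n^{2} - 16 n - 7}{3 \left(n + 4\right)}

Step 1: r(k) = (k + 3)*(21*k + 3*(k + 1)**2 + 28)/((k + 5)*(3*k**2 + 21*k + 7)).
So A=k + 3 and B=k + 5, with C=k**2 + 7*k + 7/3.
f must satisfy (k + 3)·f(k+1) − (k + 4)·f(k) = k**2 + 7*k + 7/3.
Degrees (1,1,2) ⇒ d ≤ 2.
Solving with deg f ≤ 2: f(k) = k*(9*k - 2)/9.
Get s_k = R·t_k = k*(2 - 9*k)/(3*(k + 3)) with R(k) = B(k−1)f(k)/C(k) = k*(k + 4)*(9*k - 2)/(3*(3*k**2 + 21*k + 7)).
Verify: (-3*k**2 - 21*k - 7)/(k**2 + 7*k + 12) matches t_k.
Telescope: S(n) = s_(n+1) − s_(0) = (-9*n**2 - 16*n - 7)/(3*(n + 4)) − (0) = (-9*n**2 - 16*n - 7)/(3*(n + 4)).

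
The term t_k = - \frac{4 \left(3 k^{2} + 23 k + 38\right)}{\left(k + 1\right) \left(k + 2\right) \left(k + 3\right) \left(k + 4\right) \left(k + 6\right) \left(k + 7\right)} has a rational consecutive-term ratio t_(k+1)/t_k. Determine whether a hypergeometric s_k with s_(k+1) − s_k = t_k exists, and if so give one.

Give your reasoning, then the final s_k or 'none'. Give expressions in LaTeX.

s_k = \frac{2 k \left(- k^{2} - 10 k - 27\right)}{9 \left(k^{3} + 10 k^{2} + 27 k + 18\right)}

r(k) = (k + 1)*(k + 6)*(23*k + 3*(k + 1)**2 + 61)/((k + 5)*(k + 8)*(3*k**2 + 23*k + 38)) after simplifying.
So A=k + 1 and B=k + 8, with C=k**3 + 38*k**2/3 + 51*k + 190/3.
Set up (k + 1)·f(k+1) − (k + 7)·f(k) − (k**3 + 38*k**2/3 + 51*k + 190/3) = 0.
Degrees (1,1,3) ⇒ d ≤ 6.
A polynomial solution: f(k) = k*(k + 2)*(k + 4)*(k + 5)*(k**2 + 10*k + 27)/54.
So s_k = (B(k−1)f/C)·t_k = (k*(k + 2)*(k + 4)*(k + 7)*(k**2 + 10*k + 27)/(18*(3*k**2 + 23*k + 38)))·t_k = 2*k*(-k**2 - 10*k - 27)/(9*(k**3 + 10*k**2 + 27*k + 18)).
Verify: 4*(-3*k**2 - 23*k - 38)/(k**6 + 23*k**5 + 207*k**4 + 925*k**3 + 2144*k**2 + 2412*k + 1008) matches t_k.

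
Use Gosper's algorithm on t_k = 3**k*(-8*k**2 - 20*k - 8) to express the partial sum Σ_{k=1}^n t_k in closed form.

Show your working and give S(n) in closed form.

S(n) = -12*3**n*n**2 - 18*3**n*n - 9*3**n + 9

t_(k+1)/t_k = 3*(2*k**2 + 9*k + 9)/(2*k**2 + 5*k + 2).
A = 3, B = 1, C = k**2 + 5*k/2 + 1.
f must satisfy (3)·f(k+1) − (1)·f(k) = k**2 + 5*k/2 + 1.
Degrees (0,0,2) ⇒ d ≤ 2.
A polynomial solution: f(k) = (4*k**2 - 2*k + 1)/8.
So s_k = (B(k−1)f/C)·t_k = ((4*k**2 - 2*k + 1)/(4*(k + 2)*(2*k + 1)))·t_k = 3**k*(-4*k**2 + 2*k - 1).
Check: Δs_k = 3**k*(-8*k**2 - 20*k - 8). ✓
Σ_(k=1)^n t_k = s_(n+1) − s_(1) = (3**(n + 1)*(-4*n**2 - 6*n - 3)) − (-9), i.e. -12*3**n*n**2 - 18*3**n*n - 9*3**n + 9.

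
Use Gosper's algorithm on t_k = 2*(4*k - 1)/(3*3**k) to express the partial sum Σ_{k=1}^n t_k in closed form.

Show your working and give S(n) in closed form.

S(n) = 3**(-n - 1)*(5*3**n - 4*n - 5)

Ratio r(k) = (4*k + 3)/(3*(4*k - 1)).
A = 1/3, B = 1, C = k - 1/4.
f must satisfy (1/3)·f(k+1) − (1)·f(k) = k - 1/4.
Bound: deg f ≤ 1.
Solving with deg f ≤ 1: f(k) = -3*(4*k + 1)/8.
Then R = B(k−1)f/C = -3*(4*k + 1)/(2*(4*k - 1)), so s_k = R(k)·t_k = (-4*k - 1)/3**k.
Check: Δs_k = 2*(4*k - 1)/(3*3**k). ✓
s_(n+1) = 3**(-n - 1)*(-4*n - 5) and s_(1) = -5/3, so S(n) = 3**(-n - 1)*(5*3**n - 4*n - 5).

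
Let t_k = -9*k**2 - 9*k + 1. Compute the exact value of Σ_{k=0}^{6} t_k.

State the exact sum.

Σ = -1001

Compute t_(k+1)/t_k: get (9*k**2 + 27*k + 17)/(9*k**2 + 9*k - 1).
Take A(k)=1, B(k)=1, C(k)=k**2 + k - 1/9.
Set up (1)·f(k+1) − (1)·f(k) − (k**2 + k - 1/9) = 0.
From deg A=0, deg B=0, deg C=2: d=3.
Solve for f: f(k) = k*(3*k**2 - 4)/9 (degree 3 ≤ 3).
Then R = B(k−1)f/C = k*(3*k**2 - 4)/(9*k**2 + 9*k - 1), so s_k = R(k)·t_k = k*(4 - 3*k**2).
Δs = -9*k**2 - 9*k + 1, as required.
Telescoping: Σ = s_(7) − s_(0) = -1001 − (0) = -1001.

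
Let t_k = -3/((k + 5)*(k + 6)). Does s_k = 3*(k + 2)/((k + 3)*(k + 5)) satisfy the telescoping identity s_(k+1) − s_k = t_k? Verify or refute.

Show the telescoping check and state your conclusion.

s_(k+1) = 3*(k + 3)/((k + 4)*(k + 6))
s_(k+1) − s_k = 3*(-k**2 - 5*k - 3)/(k**4 + 18*k**3 + 119*k**2 + 342*k + 360)
(s_(k+1) − s_k) − t_k = 3*(2*k + 9)/(k**4 + 18*k**3 + 119*k**2 + 342*k + 360)

Invalid: residual 3*(2*k + 9)/(k**4 + 18*k**3 + 119*k**2 + 342*k + 360) ≠ 0.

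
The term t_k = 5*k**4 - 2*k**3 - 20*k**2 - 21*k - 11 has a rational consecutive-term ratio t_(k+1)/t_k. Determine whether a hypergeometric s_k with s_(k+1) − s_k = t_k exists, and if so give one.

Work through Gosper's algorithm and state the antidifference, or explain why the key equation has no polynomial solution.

t_(k+1)/t_k = (5*k**4 + 18*k**3 + 4*k**2 - 47*k - 49)/(5*k**4 - 2*k**3 - 20*k**2 - 21*k - 11).
Take A(k)=1, B(k)=1, C(k)=k**4 - 2*k**3/5 - 4*k**2 - 21*k/5 - 11/5.
f must satisfy (1)·f(k+1) − (1)·f(k) = k**4 - 2*k**3/5 - 4*k**2 - 21*k/5 - 11/5.
Degrees (0,0,4) ⇒ d ≤ 5.
Solving with deg f ≤ 5: f(k) = k*(k**4 - 3*k**3 - 4*k**2 - k - 4)/5.
Get s_k = R·t_k = k*(k**4 - 3*k**3 - 4*k**2 - k - 4) with R(k) = B(k−1)f(k)/C(k) = k*(k**4 - 3*k**3 - 4*k**2 - k - 4)/(5*k**4 - 2*k**3 - 20*k**2 - 21*k - 11).
Δs = 5*k**4 - 2*k**3 - 20*k**2 - 21*k - 11, as required.

s_k = k*(k**4 - 3*k**3 - 4*k**2 - k - 4)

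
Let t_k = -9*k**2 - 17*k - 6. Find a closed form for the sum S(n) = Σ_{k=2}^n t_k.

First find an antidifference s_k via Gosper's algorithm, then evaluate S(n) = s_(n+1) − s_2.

S(n) = -3*n**3 - 13*n**2 - 16*n + 32

Step 1: r(k) = (9*k**2 + 35*k + 32)/(9*k**2 + 17*k + 6).
Factor: A=1; B=1; C=k**2 + 17*k/9 + 2/3.
Solve (1)·f(k+1) − (1)·f(k) = k**2 + 17*k/9 + 2/3.
deg f ≤ 3 (via 0,0,2).
Coefficient equations give f(k) = k*(3*k**2 + 4*k - 1)/9.
So s_k = (B(k−1)f/C)·t_k = (k*(3*k**2 + 4*k - 1)/(9*k**2 + 17*k + 6))·t_k = k*(-3*k**2 - 4*k + 1).
s_(k+1) − s_k = -9*k**2 - 17*k - 6 = t_k.
Σ_(k=2)^n t_k = s_(n+1) − s_(2) = (-3*n**3 - 13*n**2 - 16*n - 6) − (-38), i.e. -3*n**3 - 13*n**2 - 16*n + 32.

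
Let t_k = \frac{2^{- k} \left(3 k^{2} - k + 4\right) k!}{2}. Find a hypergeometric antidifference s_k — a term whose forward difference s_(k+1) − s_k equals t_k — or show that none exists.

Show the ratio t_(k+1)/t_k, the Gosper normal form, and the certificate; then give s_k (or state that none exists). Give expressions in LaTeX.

Step 1: r(k) = (k + 1)*(-k + 3*(k + 1)**2 + 3)/(2*(3*k**2 - k + 4)).
A = k/2 + 1/2, B = 1, C = k**2 - k/3 + 4/3.
Need (k/2 + 1/2)·f(k+1) − (1)·f(k) = k**2 - k/3 + 4/3.
d = 1 from the (1,0,2) case.
Solve for f: f(k) = 2*(3*k - 1)/3 (degree 1 ≤ 1).
Get s_k = R·t_k = (3*k - 1)*factorial(k)/2**k with R(k) = B(k−1)f(k)/C(k) = 2*(3*k - 1)/(3*k**2 - k + 4).
Δs = (3*k**2 - k + 4)*factorial(k)/(2*2**k), as required.

s_k = 2^{- k} \left(3 k - 1\right) k!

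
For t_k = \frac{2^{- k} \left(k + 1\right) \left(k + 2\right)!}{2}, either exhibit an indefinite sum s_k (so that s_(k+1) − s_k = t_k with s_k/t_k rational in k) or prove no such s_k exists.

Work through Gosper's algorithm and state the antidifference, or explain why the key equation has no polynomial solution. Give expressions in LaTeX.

s_k = 2^{- k} \left(k + 2\right)!

t_(k+1)/t_k = (k + 2)*(k + 3)/(2*(k + 1)).
Factor: A=k/2 + 3/2; B=1; C=k + 1.
f must satisfy (k/2 + 3/2)·f(k+1) − (1)·f(k) = k + 1.
deg f ≤ 0 (via 1,0,1).
Match coefficients ⇒ f(k) = 2.
Then R = B(k−1)f/C = 2/(k + 1), so s_k = R(k)·t_k = factorial(k + 2)/2**k.
Δs = (k + 1)*factorial(k + 2)/(2*2**k), as required.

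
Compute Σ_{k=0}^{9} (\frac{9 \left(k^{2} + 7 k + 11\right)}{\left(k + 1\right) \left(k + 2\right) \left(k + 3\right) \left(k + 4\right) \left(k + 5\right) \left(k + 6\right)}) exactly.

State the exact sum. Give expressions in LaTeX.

Step 1: r(k) = (k + 1)*(7*k + (k + 1)**2 + 18)/((k + 7)*(k**2 + 7*k + 11)).
Take A(k)=k + 1, B(k)=k + 7, C(k)=k**2 + 7*k + 11.
Need (k + 1)·f(k+1) − (k + 6)·f(k) = k**2 + 7*k + 11.
deg f ≤ 5 (via 1,1,2).
Coefficient equations give f(k) = k*(k + 2)*(k + 4)*(k**2 + 9*k + 23)/45.
Then R = B(k−1)f/C = k*(k + 2)*(k + 4)*(k + 6)*(k**2 + 9*k + 23)/(45*(k**2 + 7*k + 11)), so s_k = R(k)·t_k = k*(k**2 + 9*k + 23)/(5*(k**3 + 9*k**2 + 23*k + 15)).
Verify: 9*(k**2 + 7*k + 11)/(k**6 + 21*k**5 + 175*k**4 + 735*k**3 + 1624*k**2 + 1764*k + 720) matches t_k.
Evaluate s at k=10 and k=0: 142/715 and 0; difference 142/715.

Σ = 142/715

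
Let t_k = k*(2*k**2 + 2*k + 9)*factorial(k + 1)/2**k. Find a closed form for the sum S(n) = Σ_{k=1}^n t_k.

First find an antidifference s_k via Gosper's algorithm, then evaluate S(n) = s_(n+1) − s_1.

S(n) = (-2**(n + 1) + 2*n**4*factorial(n) + 8*n**3*factorial(n) + 11*n**2*factorial(n) + 7*n*factorial(n) + 2*factorial(n))/2**n

Compute t_(k+1)/t_k: get (k + 1)*(k + 2)*(2*k + 2*(k + 1)**2 + 11)/(2*k*(2*k**2 + 2*k + 9)).
Factor: A=k/2 + 1; B=1; C=k**3 + k**2 + 9*k/2.
f must satisfy (k/2 + 1)·f(k+1) − (1)·f(k) = k**3 + k**2 + 9*k/2.
d = 2 from the (1,0,3) case.
Solve for f: f(k) = 2*k**2 - 2*k + 1 (degree 2 ≤ 2).
So s_k = (B(k−1)f/C)·t_k = (2*(2*k**2 - 2*k + 1)/(k*(2*k**2 + 2*k + 9)))·t_k = 2**(1 - k)*(2*k**2 - 2*k + 1)*factorial(k + 1).
Verify: k*(2*k**2 + 2*k + 9)*factorial(k + 1)/2**k matches t_k.
Telescope: S(n) = s_(n+1) − s_(1) = (2*n**2 + 2*n + 1)*factorial(n + 2)/2**n − (2) = (-2**(n + 1) + 2*n**4*factorial(n) + 8*n**3*factorial(n) + 11*n**2*factorial(n) + 7*n*factorial(n) + 2*factorial(n))/2**n.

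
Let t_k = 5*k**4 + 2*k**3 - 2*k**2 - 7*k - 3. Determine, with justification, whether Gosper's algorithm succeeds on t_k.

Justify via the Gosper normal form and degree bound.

Yes. s_k = k**2*(k**3 - 2*k**2 - 2).

The ratio is (5*k**4 + 22*k**3 + 34*k**2 + 15*k - 5)/(5*k**4 + 2*k**3 - 2*k**2 - 7*k - 3).
So A=1 and B=1, with C=k**4 + 2*k**3/5 - 2*k**2/5 - 7*k/5 - 3/5.
Set up (1)·f(k+1) − (1)·f(k) − (k**4 + 2*k**3/5 - 2*k**2/5 - 7*k/5 - 3/5) = 0.
d = 5 from the (0,0,4) case.
Solving with deg f ≤ 5: f(k) = k**2*(k**3 - 2*k**2 - 2)/5.
So s_k = (B(k−1)f/C)·t_k = (k**2*(k**3 - 2*k**2 - 2)/(5*k**4 + 2*k**3 - 2*k**2 - 7*k - 3))·t_k = k**2*(k**3 - 2*k**2 - 2).
Check: Δs_k = 5*k**4 + 2*k**3 - 2*k**2 - 7*k - 3. ✓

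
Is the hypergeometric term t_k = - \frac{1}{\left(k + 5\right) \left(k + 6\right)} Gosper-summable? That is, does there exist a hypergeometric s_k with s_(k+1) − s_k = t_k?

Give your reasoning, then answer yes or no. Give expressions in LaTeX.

Yes. s_k = - \frac{k}{5 k + 25}.

t_(k+1)/t_k = (k + 5)/(k + 7).
So A=k + 5 and B=k + 7, with C=1.
Need (k + 5)·f(k+1) − (k + 6)·f(k) = 1.
Bound: deg f ≤ 1.
Solve for f: f(k) = k/5 (degree 1 ≤ 1).
Then R = B(k−1)f/C = k*(k + 6)/5, so s_k = R(k)·t_k = -k/(5*k + 25).
Δs = -1/(k**2 + 11*k + 30), as required.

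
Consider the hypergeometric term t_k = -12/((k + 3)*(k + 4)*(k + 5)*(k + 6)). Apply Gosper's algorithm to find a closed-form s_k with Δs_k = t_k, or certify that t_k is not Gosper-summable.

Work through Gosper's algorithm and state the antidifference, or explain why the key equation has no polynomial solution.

s_k = k*(-k**2 - 12*k - 47)/(15*(k + 3)*(k + 4)*(k + 5))

t_(k+1)/t_k = (k + 3)/(k + 7).
So A=k + 3 and B=k + 7, with C=1.
Set up (k + 3)·f(k+1) − (k + 6)·f(k) − (1) = 0.
Bound: deg f ≤ 3.
Match coefficients ⇒ f(k) = k*(k**2 + 12*k + 47)/180.
Get s_k = R·t_k = k*(-k**2 - 12*k - 47)/(15*(k + 3)*(k + 4)*(k + 5)) with R(k) = B(k−1)f(k)/C(k) = k*(k + 6)*(k**2 + 12*k + 47)/180.
s_(k+1) − s_k = -12/(k**4 + 18*k**3 + 119*k**2 + 342*k + 360) = t_k.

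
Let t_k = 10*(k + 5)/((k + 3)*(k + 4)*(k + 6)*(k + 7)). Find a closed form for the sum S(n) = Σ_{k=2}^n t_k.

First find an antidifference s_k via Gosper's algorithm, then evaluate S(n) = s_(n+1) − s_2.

r(k) = (k + 3)*(k + 6)**2/((k + 5)**2*(k + 8)) after simplifying.
Factor: A=k + 3; B=k + 8; C=k**2 + 10*k + 25.
Solve (k + 3)·f(k+1) − (k + 7)·f(k) = k**2 + 10*k + 25.
From deg A=1, deg B=1, deg C=2: d=4.
Coefficient equations give f(k) = k*(k + 4)*(k + 5)*(k + 9)/36.
Get s_k = R·t_k = 5*k*(k + 9)/(18*(k**2 + 9*k + 18)) with R(k) = B(k−1)f(k)/C(k) = k*(k + 4)*(k + 7)*(k + 9)/(36*(k + 5)).
Check: Δs_k = 10*(k + 5)/(k**4 + 20*k**3 + 145*k**2 + 450*k + 504). ✓
Telescope: S(n) = s_(n+1) − s_(2) = 5*(n**2 + 11*n + 10)/(18*(n**2 + 11*n + 28)) − (11/72) = (n**2 + 11*n - 12)/(8*(n**2 + 11*n + 28)).

S(n) = (n**2 + 11*n - 12)/(8*(n**2 + 11*n + 28))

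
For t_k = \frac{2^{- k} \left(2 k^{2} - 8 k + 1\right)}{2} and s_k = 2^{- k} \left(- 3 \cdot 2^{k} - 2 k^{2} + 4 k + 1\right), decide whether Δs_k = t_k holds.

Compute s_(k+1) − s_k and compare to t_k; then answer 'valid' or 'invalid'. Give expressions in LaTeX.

valid; difference matches t_k

s_(k+1) = -3 - k**2/2**k + 3/(2*2**k)
s_(k+1) − s_k = (2*k**2 - 8*k + 1)/(2*2**k)
(s_(k+1) − s_k) − t_k = 0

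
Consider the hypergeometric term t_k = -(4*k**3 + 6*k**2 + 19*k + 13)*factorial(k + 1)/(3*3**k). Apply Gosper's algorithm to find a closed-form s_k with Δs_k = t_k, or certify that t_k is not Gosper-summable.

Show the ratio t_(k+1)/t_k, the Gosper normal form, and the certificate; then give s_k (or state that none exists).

s_k = -(4*k**2 + 2*k - 1)*factorial(k + 1)/3**k

The ratio is (4*k**4 + 26*k**3 + 79*k**2 + 128*k + 84)/(3*(4*k**3 + 6*k**2 + 19*k + 13)).
So A=k/3 + 2/3 and B=1, with C=k**3 + 3*k**2/2 + 19*k/4 + 13/4.
Solve (k/3 + 2/3)·f(k+1) − (1)·f(k) = k**3 + 3*k**2/2 + 19*k/4 + 13/4.
d = 2 from the (1,0,3) case.
Match coefficients ⇒ f(k) = 3*(4*k**2 + 2*k - 1)/4.
Certificate R = B(k−1)f/C = 3*(4*k**2 + 2*k - 1)/(4*k**3 + 6*k**2 + 19*k + 13) gives s_k = -(4*k**2 + 2*k - 1)*factorial(k + 1)/3**k.
s_(k+1) − s_k = -(4*k**3 + 6*k**2 + 19*k + 13)*factorial(k + 1)/(3*3**k) = t_k.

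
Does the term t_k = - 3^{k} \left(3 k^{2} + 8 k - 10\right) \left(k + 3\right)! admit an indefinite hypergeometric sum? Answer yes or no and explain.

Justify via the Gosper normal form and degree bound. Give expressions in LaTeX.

Yes. s_k = - 3^{k} \left(k - 2\right) \left(k + 3\right)!.

Compute t_(k+1)/t_k: get 3*(3*k**3 + 26*k**2 + 57*k + 4)/(3*k**2 + 8*k - 10).
Normal form (A,B,C) = (3*k + 12, 1, k**2 + 8*k/3 - 10/3).
Key eq: (3*k + 12)·f(k+1) = (1)·f(k) + (k**2 + 8*k/3 - 10/3).
Bound: deg f ≤ 1.
Solve for f: f(k) = (k - 2)/3 (degree 1 ≤ 1).
Get s_k = R·t_k = -3**k*(k - 2)*factorial(k + 3) with R(k) = B(k−1)f(k)/C(k) = (k - 2)/(3*k**2 + 8*k - 10).
s_(k+1) − s_k = -3**k*(3*k**2 + 8*k - 10)*factorial(k + 3) = t_k.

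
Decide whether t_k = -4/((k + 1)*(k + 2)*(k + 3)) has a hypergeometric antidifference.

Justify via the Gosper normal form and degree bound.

Yes. s_k = k*(-k - 3)/((k + 1)*(k + 2)).

Step 1: r(k) = (k + 1)/(k + 4).
So A=k + 1 and B=k + 4, with C=1.
Solve (k + 1)·f(k+1) − (k + 3)·f(k) = 1.
deg f ≤ 2 (via 1,1,0).
Match coefficients ⇒ f(k) = k*(k + 3)/4.
So s_k = (B(k−1)f/C)·t_k = (k*(k + 3)**2/4)·t_k = k*(-k - 3)/((k + 1)*(k + 2)).
s_(k+1) − s_k = -4/(k**3 + 6*k**2 + 11*k + 6) = t_k.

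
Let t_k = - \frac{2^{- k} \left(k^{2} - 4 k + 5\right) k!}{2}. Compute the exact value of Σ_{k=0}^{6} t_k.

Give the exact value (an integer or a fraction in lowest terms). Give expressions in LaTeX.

Ratio r(k) = (k**3 - k**2 + 2)/(2*(k**2 - 4*k + 5)).
So A=k/2 + 1/2 and B=1, with C=k**2 - 4*k + 5.
f must satisfy (k/2 + 1/2)·f(k+1) − (1)·f(k) = k**2 - 4*k + 5.
d = 1 from the (1,0,2) case.
Coefficient equations give f(k) = 2*(k - 4).
Then R = B(k−1)f/C = 2*(k - 4)/(k**2 - 4*k + 5), so s_k = R(k)·t_k = -(k - 4)*factorial(k)/2**k.
Verify: -(k**2 - 4*k + 5)*factorial(k)/(2*2**k) matches t_k.
Σ_(k=0)^(6) t_k = s_(7) − s_(0) = -945/8 − (4) = -977/8.

Σ = -977/8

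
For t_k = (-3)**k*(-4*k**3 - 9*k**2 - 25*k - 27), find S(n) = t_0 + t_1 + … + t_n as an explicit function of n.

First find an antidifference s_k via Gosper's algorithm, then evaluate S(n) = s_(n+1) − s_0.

S(n) = -3*(-3)**n*n**3 - 21*(-3)**n*n - 24*(-3)**n + 3*(-3)**(n + 1)*n**2 - 3

t_(k+1)/t_k = 3*(-4*k**3 - 21*k**2 - 55*k - 65)/(4*k**3 + 9*k**2 + 25*k + 27).
Normal form (A,B,C) = (-3, 1, k**3 + 9*k**2/4 + 25*k/4 + 27/4).
Solve (-3)·f(k+1) − (1)·f(k) = k**3 + 9*k**2/4 + 25*k/4 + 27/4.
Degrees (0,0,3) ⇒ d ≤ 3.
Coefficient equations give f(k) = -(k**3 + 4*k + 3)/4.
So s_k = (B(k−1)f/C)·t_k = (-(k**3 + 4*k + 3)/(4*k**3 + 9*k**2 + 25*k + 27))·t_k = (-3)**k*(k**3 + 4*k + 3).
Δs = (-3)**k*(-k**3 - 16*k - 3*(k + 1)**3 - 24), as required.
Telescope: S(n) = s_(n+1) − s_(0) = (-3)**(n + 1)*(n**3 + 3*n**2 + 7*n + 8) − (3) = -3*(-3)**n*n**3 - 21*(-3)**n*n - 24*(-3)**n + 3*(-3)**(n + 1)*n**2 - 3.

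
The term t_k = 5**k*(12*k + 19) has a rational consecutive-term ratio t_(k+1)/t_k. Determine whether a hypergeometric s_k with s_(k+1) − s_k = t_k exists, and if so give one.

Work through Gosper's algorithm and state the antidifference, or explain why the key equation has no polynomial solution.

Compute t_(k+1)/t_k: get 5*(12*k + 31)/(12*k + 19).
A = 5, B = 1, C = k + 19/12.
Key eq: (5)·f(k+1) = (1)·f(k) + (k + 19/12).
From deg A=0, deg B=0, deg C=1: d=1.
Coefficient equations give f(k) = (3*k + 1)/12.
R(k) = B(k−1)·f(k)/C(k) = (3*k + 1)/(12*k + 19); s_k = R·t_k = 5**k*(3*k + 1).
Δs = 5**k*(12*k + 19), as required.

s_k = 5**k*(3*k + 1)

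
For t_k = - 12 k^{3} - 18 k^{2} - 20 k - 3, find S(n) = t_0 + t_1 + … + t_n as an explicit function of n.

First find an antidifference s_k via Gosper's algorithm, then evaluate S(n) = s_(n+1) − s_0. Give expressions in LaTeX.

r(k) = (12*k**3 + 54*k**2 + 92*k + 53)/(12*k**3 + 18*k**2 + 20*k + 3) after simplifying.
Gosper form: A/B · C(k+1)/C(k) with A=1, B=1, C=k**3 + 3*k**2/2 + 5*k/3 + 1/4.
f must satisfy (1)·f(k+1) − (1)·f(k) = k**3 + 3*k**2/2 + 5*k/3 + 1/4.
Degrees (0,0,3) ⇒ d ≤ 4.
Solving with deg f ≤ 4: f(k) = k*(3*k**3 + 4*k - 4)/12.
R(k) = B(k−1)·f(k)/C(k) = k*(3*k**3 + 4*k - 4)/(12*k**3 + 18*k**2 + 20*k + 3); s_k = R·t_k = k*(-3*k**3 - 4*k + 4).
Check: Δs_k = -12*k**3 - 18*k**2 - 20*k - 3. ✓
Telescope: S(n) = s_(n+1) − s_(0) = -3*n**4 - 12*n**3 - 22*n**2 - 16*n - 3 − (0) = -3*n**4 - 12*n**3 - 22*n**2 - 16*n - 3.

S(n) = - 3 n^{4} - 12 n^{3} - 22 n^{2} - 16 n - 3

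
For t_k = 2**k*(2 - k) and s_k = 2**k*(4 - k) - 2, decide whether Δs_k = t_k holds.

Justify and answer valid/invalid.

s_(k+1) = 2*2**k*(3 - k) - 2
s_(k+1) − s_k = 2**k*(2 - k)
(s_(k+1) − s_k) − t_k = 0

valid (s_(k+1) − s_k reduces to t_k)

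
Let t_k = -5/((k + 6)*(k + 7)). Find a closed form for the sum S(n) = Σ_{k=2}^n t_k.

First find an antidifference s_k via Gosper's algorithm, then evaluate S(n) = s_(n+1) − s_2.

S(n) = 5*(1 - n)/(8*(n + 7))

Compute t_(k+1)/t_k: get (k + 6)/(k + 8).
Take A(k)=k + 6, B(k)=k + 8, C(k)=1.
Set up (k + 6)·f(k+1) − (k + 7)·f(k) − (1) = 0.
d = 1 from the (1,1,0) case.
A polynomial solution: f(k) = k/6.
Certificate R = B(k−1)f/C = k*(k + 7)/6 gives s_k = -5*k/(6*k + 36).
Δs = -5/(k**2 + 13*k + 42), as required.
Σ_(k=2)^n t_k = s_(n+1) − s_(2) = (5*(-n - 1)/(6*(n + 7))) − (-5/24), i.e. 5*(1 - n)/(8*(n + 7)).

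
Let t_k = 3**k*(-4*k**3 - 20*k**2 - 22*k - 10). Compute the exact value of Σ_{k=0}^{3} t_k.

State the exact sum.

Ratio r(k) = 3*(2*k**3 + 16*k**2 + 37*k + 28)/(2*k**3 + 10*k**2 + 11*k + 5).
Normal form (A,B,C) = (3, 1, k**3 + 5*k**2 + 11*k/2 + 5/2).
f must satisfy (3)·f(k+1) − (1)·f(k) = k**3 + 5*k**2 + 11*k/2 + 5/2.
Degrees (0,0,3) ⇒ d ≤ 3.
Match coefficients ⇒ f(k) = (2*k**3 + k**2 - k + 2)/4.
Then R = B(k−1)f/C = (2*k**3 + k**2 - k + 2)/(2*(2*k**3 + 10*k**2 + 11*k + 5)), so s_k = R(k)·t_k = 3**k*(-2*k**3 - k**2 + k - 2).
Verify: 3**k*(-4*k**3 - 20*k**2 - 22*k - 10) matches t_k.
Telescoping: Σ = s_(4) − s_(0) = -11502 − (-2) = -11500.

Σ = -11500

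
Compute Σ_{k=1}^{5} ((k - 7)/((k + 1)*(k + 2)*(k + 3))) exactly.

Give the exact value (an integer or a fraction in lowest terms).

r(k) = (k - 6)*(k + 1)/((k - 7)*(k + 4)) after simplifying.
Gosper form: A/B · C(k+1)/C(k) with A=k + 1, B=k + 4, C=k - 7.
Solve (k + 1)·f(k+1) − (k + 3)·f(k) = k - 7.
Bound: deg f ≤ 2.
Solve for f: f(k) = -k*(3*k + 11)/2 (degree 2 ≤ 2).
R(k) = B(k−1)·f(k)/C(k) = -k*(k + 3)*(3*k + 11)/(2*(k - 7)); s_k = R·t_k = k*(-3*k - 11)/(2*(k + 1)*(k + 2)).
s_(k+1) − s_k = (k - 7)/(k**3 + 6*k**2 + 11*k + 6) = t_k.
Sum = s_(6) − s_(1); s_(6) = -87/56, s_(1) = -7/6 ⇒ -65/168.

Σ = -65/168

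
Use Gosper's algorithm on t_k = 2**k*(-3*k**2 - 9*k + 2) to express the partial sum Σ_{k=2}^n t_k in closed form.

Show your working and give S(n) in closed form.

S(n) = -6*2**n*n**2 - 6*2**n*n + 4*2**n + 16

t_(k+1)/t_k = 2*(3*k**2 + 15*k + 10)/(3*k**2 + 9*k - 2).
Gosper form: A/B · C(k+1)/C(k) with A=2, B=1, C=k**2 + 3*k - 2/3.
Need (2)·f(k+1) − (1)·f(k) = k**2 + 3*k - 2/3.
From deg A=0, deg B=0, deg C=2: d=2.
Solving with deg f ≤ 2: f(k) = (3*k**2 - 3*k - 2)/3.
So s_k = (B(k−1)f/C)·t_k = ((3*k**2 - 3*k - 2)/(3*k**2 + 9*k - 2))·t_k = 2**k*(-3*k**2 + 3*k + 2).
Check: Δs_k = 2**k*(-3*k**2 - 9*k + 2). ✓
Telescope: S(n) = s_(n+1) − s_(2) = 2**(n + 1)*(-3*n**2 - 3*n + 2) − (-16) = -6*2**n*n**2 - 6*2**n*n + 4*2**n + 16.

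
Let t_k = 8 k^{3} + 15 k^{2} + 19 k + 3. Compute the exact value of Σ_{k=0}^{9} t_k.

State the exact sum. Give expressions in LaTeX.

Compute t_(k+1)/t_k: get (8*k**3 + 39*k**2 + 73*k + 45)/(8*k**3 + 15*k**2 + 19*k + 3).
So A=1 and B=1, with C=k**3 + 15*k**2/8 + 19*k/8 + 3/8.
Need (1)·f(k+1) − (1)·f(k) = k**3 + 15*k**2/8 + 19*k/8 + 3/8.
Bound: deg f ≤ 4.
Solve for f: f(k) = k*(2*k**3 + k**2 + 4*k - 4)/8 (degree 4 ≤ 4).
Then R = B(k−1)f/C = k*(2*k**3 + k**2 + 4*k - 4)/(8*k**3 + 15*k**2 + 19*k + 3), so s_k = R(k)·t_k = k*(2*k**3 + k**2 + 4*k - 4).
Verify: 8*k**3 + 15*k**2 + 19*k + 3 matches t_k.
Sum = s_(10) − s_(0); s_(10) = 21360, s_(0) = 0 ⇒ 21360.

Σ = 21360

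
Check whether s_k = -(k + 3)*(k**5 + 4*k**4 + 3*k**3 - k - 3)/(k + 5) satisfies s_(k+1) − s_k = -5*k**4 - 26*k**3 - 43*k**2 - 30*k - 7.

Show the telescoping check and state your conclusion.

s_(k+1) = -(k + 4)*(-k + (k + 1)**5 + 4*(k + 1)**4 + 3*(k + 1)**3 - 4)/(k + 6)
s_(k+1) − s_k = (-5*k**6 - 73*k**5 - 385*k**4 - 943*k**3 - 1137*k**2 - 661*k - 134)/(k**2 + 11*k + 30)
(s_(k+1) − s_k) − t_k = 2*(4*k**5 + 47*k**4 + 170*k**3 + 245*k**2 + 158*k + 38)/(k**2 + 11*k + 30)

Invalid: residual 2*(4*k**5 + 47*k**4 + 170*k**3 + 245*k**2 + 158*k + 38)/(k**2 + 11*k + 30) ≠ 0.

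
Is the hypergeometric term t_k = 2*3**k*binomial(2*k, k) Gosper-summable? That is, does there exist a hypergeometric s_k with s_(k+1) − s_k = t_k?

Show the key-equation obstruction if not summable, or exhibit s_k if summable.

The ratio is 6*(2*k + 1)/(k + 1).
So A=12*k + 6 and B=k + 1, with C=1.
Need (12*k + 6)·f(k+1) − (k)·f(k) = 1.
Degrees (1,1,0) ⇒ d ≤ -1.
d = -1 < 0 ⇒ no nonzero polynomial f; not summable.

No. Not Gosper-summable.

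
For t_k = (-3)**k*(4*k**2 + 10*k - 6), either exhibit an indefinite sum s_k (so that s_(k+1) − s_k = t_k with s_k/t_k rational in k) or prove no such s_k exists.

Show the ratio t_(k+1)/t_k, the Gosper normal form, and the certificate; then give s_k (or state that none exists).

s_k = (-3)**k*(-k**2 - k + 3)

t_(k+1)/t_k = 3*(-2*k**2 - 9*k - 4)/(2*k**2 + 5*k - 3).
Normal form (A,B,C) = (-3, 1, k**2 + 5*k/2 - 3/2).
Solve (-3)·f(k+1) − (1)·f(k) = k**2 + 5*k/2 - 3/2.
Degrees (0,0,2) ⇒ d ≤ 2.
A polynomial solution: f(k) = -(k**2 + k - 3)/4.
Get s_k = R·t_k = (-3)**k*(-k**2 - k + 3) with R(k) = B(k−1)f(k)/C(k) = -(k**2 + k - 3)/(2*(k + 3)*(2*k - 1)).
Check: Δs_k = (-3)**k*(4*k**2 + 10*k - 6). ✓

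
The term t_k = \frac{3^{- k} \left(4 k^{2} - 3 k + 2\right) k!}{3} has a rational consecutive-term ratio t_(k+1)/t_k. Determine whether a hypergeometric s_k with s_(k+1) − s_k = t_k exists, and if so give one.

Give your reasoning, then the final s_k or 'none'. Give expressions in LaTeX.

s_k = 3^{- k} \left(4 k + 1\right) k!

t_(k+1)/t_k = (4*k**3 + 9*k**2 + 8*k + 3)/(3*(4*k**2 - 3*k + 2)).
Take A(k)=k/3 + 1/3, B(k)=1, C(k)=k**2 - 3*k/4 + 1/2.
Key eq: (k/3 + 1/3)·f(k+1) = (1)·f(k) + (k**2 - 3*k/4 + 1/2).
Degrees (1,0,2) ⇒ d ≤ 1.
Solving with deg f ≤ 1: f(k) = 3*(4*k + 1)/4.
Certificate R = B(k−1)f/C = 3*(4*k + 1)/(4*k**2 - 3*k + 2) gives s_k = (4*k + 1)*factorial(k)/3**k.
Δs = (4*k**2 - 3*k + 2)*factorial(k)/(3*3**k), as required.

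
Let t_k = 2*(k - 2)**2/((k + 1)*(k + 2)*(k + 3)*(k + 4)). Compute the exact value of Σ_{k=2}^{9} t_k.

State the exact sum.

t_(k+1)/t_k = (k - 1)**2*(k + 1)/((k - 2)**2*(k + 5)).
So A=k + 1 and B=k + 5, with C=k**2 - 4*k + 4.
Key eq: (k + 1)·f(k+1) = (k + 4)·f(k) + (k**2 - 4*k + 4).
d = 3 from the (1,1,2) case.
A polynomial solution: f(k) = k*(k**2 + 2*k + 13)/4.
Then R = B(k−1)f/C = k*(k + 4)*(k**2 + 2*k + 13)/(4*(k - 2)**2), so s_k = R(k)·t_k = k*(k**2 + 2*k + 13)/(2*(k**3 + 6*k**2 + 11*k + 6)).
Check: Δs_k = 2*(k**2 - 4*k + 4)/(k**4 + 10*k**3 + 35*k**2 + 50*k + 24). ✓
Sum = s_(10) − s_(2); s_(10) = 665/1716, s_(2) = 7/20 ⇒ 161/4290.

Σ = 161/4290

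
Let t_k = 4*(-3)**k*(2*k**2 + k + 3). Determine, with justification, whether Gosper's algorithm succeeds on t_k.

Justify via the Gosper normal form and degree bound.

r(k) = 3*(-2*k**2 - 5*k - 6)/(2*k**2 + k + 3) after simplifying.
Take A(k)=-3, B(k)=1, C(k)=k**2 + k/2 + 3/2.
Key eq: (-3)·f(k+1) = (1)·f(k) + (k**2 + k/2 + 3/2).
Bound: deg f ≤ 2.
Solving with deg f ≤ 2: f(k) = -(2*k**2 - 2*k + 3)/8.
So s_k = (B(k−1)f/C)·t_k = (-(2*k**2 - 2*k + 3)/(4*(2*k**2 + k + 3)))·t_k = (-3)**k*(-2*k**2 + 2*k - 3).
Verify: 4*(-3)**k*(2*k**2 + k + 3) matches t_k.

Yes. s_k = (-3)**k*(-2*k**2 + 2*k - 3).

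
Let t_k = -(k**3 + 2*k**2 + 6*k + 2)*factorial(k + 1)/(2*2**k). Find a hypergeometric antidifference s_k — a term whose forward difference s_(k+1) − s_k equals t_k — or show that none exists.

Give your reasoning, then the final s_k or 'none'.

t_(k+1)/t_k = (k**4 + 7*k**3 + 23*k**2 + 37*k + 22)/(2*(k**3 + 2*k**2 + 6*k + 2)).
A = k/2 + 1, B = 1, C = k**3 + 2*k**2 + 6*k + 2.
Key eq: (k/2 + 1)·f(k+1) = (1)·f(k) + (k**3 + 2*k**2 + 6*k + 2).
d = 2 from the (1,0,3) case.
Solve for f: f(k) = 2*(k**2 + 1) (degree 2 ≤ 2).
So s_k = (B(k−1)f/C)·t_k = (2*(k**2 + 1)/(k**3 + 2*k**2 + 6*k + 2))·t_k = -(k**2 + 1)*factorial(k + 1)/2**k.
Δs = -(k**3 + 2*k**2 + 6*k + 2)*factorial(k + 1)/(2*2**k), as required.

s_k = -(k**2 + 1)*factorial(k + 1)/2**k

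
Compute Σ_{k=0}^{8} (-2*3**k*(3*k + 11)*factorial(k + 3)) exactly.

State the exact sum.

Σ = -18856376985588

r(k) = 3*(k + 4)*(3*k + 14)/(3*k + 11) after simplifying.
A = 3*k + 12, B = 1, C = k + 11/3.
Set up (3*k + 12)·f(k+1) − (1)·f(k) − (k + 11/3) = 0.
d = 0 from the (1,0,1) case.
Match coefficients ⇒ f(k) = 1/3.
Certificate R = B(k−1)f/C = 1/(3*k + 11) gives s_k = -2*3**k*factorial(k + 3).
Check: Δs_k = -2*3**k*(3*k + 11)*factorial(k + 3). ✓
Σ_(k=0)^(8) t_k = s_(9) − s_(0) = -18856376985600 − (-12) = -18856376985588.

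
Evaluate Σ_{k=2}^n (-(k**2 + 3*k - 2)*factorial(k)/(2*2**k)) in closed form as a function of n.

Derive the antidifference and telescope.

Ratio r(k) = (k + 1)*(3*k + (k + 1)**2 + 1)/(2*(k**2 + 3*k - 2)).
Gosper form: A/B · C(k+1)/C(k) with A=k/2 + 1/2, B=1, C=k**2 + 3*k - 2.
Need (k/2 + 1/2)·f(k+1) − (1)·f(k) = k**2 + 3*k - 2.
Degrees (1,0,2) ⇒ d ≤ 1.
Match coefficients ⇒ f(k) = 2*(k + 3).
R(k) = B(k−1)·f(k)/C(k) = 2*(k + 3)/(k**2 + 3*k - 2); s_k = R·t_k = -(k + 3)*factorial(k)/2**k.
Verify: -(k**2 + 3*k - 2)*factorial(k)/(2*2**k) matches t_k.
Σ_(k=2)^n t_k = s_(n+1) − s_(2) = (-2**(-n - 1)*(n + 4)*factorial(n + 1)) − (-5/2), i.e. 2**(-n - 1)*(5*2**n - n**2*factorial(n) - 5*n*factorial(n) - 4*factorial(n)).

S(n) = 2**(-n - 1)*(5*2**n - n**2*factorial(n) - 5*n*factorial(n) - 4*factorial(n))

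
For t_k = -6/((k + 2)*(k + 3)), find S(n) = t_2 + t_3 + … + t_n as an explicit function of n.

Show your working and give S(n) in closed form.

S(n) = 3*(1 - n)/(2*(n + 3))

r(k) = (k + 2)/(k + 4) after simplifying.
Factor: A=k + 2; B=k + 4; C=1.
f must satisfy (k + 2)·f(k+1) − (k + 3)·f(k) = 1.
Bound: deg f ≤ 1.
Solving with deg f ≤ 1: f(k) = k/2.
Then R = B(k−1)f/C = k*(k + 3)/2, so s_k = R(k)·t_k = -3*k/(k + 2).
Check: Δs_k = -6/(k**2 + 5*k + 6). ✓
Evaluate: s_(n+1) = 3*(-n - 1)/(n + 3); subtract s_(2) = -3/2 ⇒ S(n) = 3*(1 - n)/(2*(n + 3)).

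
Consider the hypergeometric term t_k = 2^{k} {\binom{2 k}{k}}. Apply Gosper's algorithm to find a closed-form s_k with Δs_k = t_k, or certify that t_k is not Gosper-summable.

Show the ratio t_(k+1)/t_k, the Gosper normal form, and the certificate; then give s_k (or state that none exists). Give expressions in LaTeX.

none (Gosper's algorithm certifies no s_k)

t_(k+1)/t_k = 4*(2*k + 1)/(k + 1).
Factor: A=8*k + 4; B=k + 1; C=1.
Set up (8*k + 4)·f(k+1) − (k)·f(k) − (1) = 0.
d = -1 from the (1,1,0) case.
Negative degree bound (-1): no f exists, t_k not Gosper-summable.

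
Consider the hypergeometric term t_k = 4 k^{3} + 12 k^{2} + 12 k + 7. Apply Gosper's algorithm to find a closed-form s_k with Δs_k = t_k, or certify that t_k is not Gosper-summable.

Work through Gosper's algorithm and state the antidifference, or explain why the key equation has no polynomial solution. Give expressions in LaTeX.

Ratio r(k) = (4*k**3 + 24*k**2 + 48*k + 35)/(4*k**3 + 12*k**2 + 12*k + 7).
Normal form (A,B,C) = (1, 1, k**3 + 3*k**2 + 3*k + 7/4).
f must satisfy (1)·f(k+1) − (1)·f(k) = k**3 + 3*k**2 + 3*k + 7/4.
From deg A=0, deg B=0, deg C=3: d=4.
Solve for f: f(k) = k*(k**3 + 2*k**2 + k + 3)/4 (degree 4 ≤ 4).
R(k) = B(k−1)·f(k)/C(k) = k*(k**3 + 2*k**2 + k + 3)/(4*k**3 + 12*k**2 + 12*k + 7); s_k = R·t_k = k*(k**3 + 2*k**2 + k + 3).
s_(k+1) − s_k = 4*k**3 + 12*k**2 + 12*k + 7 = t_k.

s_k = k \left(k^{3} + 2 k^{2} + k + 3\right)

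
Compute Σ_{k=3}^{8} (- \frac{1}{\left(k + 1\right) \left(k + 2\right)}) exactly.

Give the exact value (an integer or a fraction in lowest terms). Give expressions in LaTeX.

Σ = -3/20

r(k) = (k + 1)/(k + 3) after simplifying.
Take A(k)=k + 1, B(k)=k + 3, C(k)=1.
Need (k + 1)·f(k+1) − (k + 2)·f(k) = 1.
From deg A=1, deg B=1, deg C=0: d=1.
Coefficient equations give f(k) = k.
Then R = B(k−1)f/C = k*(k + 2), so s_k = R(k)·t_k = -k/(k + 1).
s_(k+1) − s_k = -1/(k**2 + 3*k + 2) = t_k.
Sum = s_(9) − s_(3); s_(9) = -9/10, s_(3) = -3/4 ⇒ -3/20.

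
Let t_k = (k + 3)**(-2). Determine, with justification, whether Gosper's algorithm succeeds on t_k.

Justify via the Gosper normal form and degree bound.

Compute t_(k+1)/t_k: get (k + 3)**2/(k + 4)**2.
Take A(k)=k**2 + 6*k + 9, B(k)=k**2 + 8*k + 16, C(k)=1.
Need (k**2 + 6*k + 9)·f(k+1) − (k**2 + 6*k + 9)·f(k) = 1.
Bound: deg f ≤ 0.
Write f(k) = c0. Then LHS − RHS = -1, requiring -1 = 0: contradictory. No certificate.

No — t_k has no hypergeometric antidifference.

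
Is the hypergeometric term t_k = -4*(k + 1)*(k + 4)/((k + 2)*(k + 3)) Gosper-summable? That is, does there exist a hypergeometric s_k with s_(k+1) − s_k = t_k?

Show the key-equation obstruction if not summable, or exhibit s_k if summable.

Yes. s_k = 4*k*(-k - 1)/(k + 2).

Step 1: r(k) = (k + 2)**2*(k + 5)/((k + 1)*(k + 4)**2).
Factor: A=k + 2; B=k + 4; C=k**2 + 5*k + 4.
Set up (k + 2)·f(k+1) − (k + 3)·f(k) − (k**2 + 5*k + 4) = 0.
From deg A=1, deg B=1, deg C=2: d=2.
Solve for f: f(k) = k*(k + 1) (degree 2 ≤ 2).
So s_k = (B(k−1)f/C)·t_k = (k*(k + 3)/(k + 4))·t_k = 4*k*(-k - 1)/(k + 2).
Verify: 4*(-k**2 - 5*k - 4)/(k**2 + 5*k + 6) matches t_k.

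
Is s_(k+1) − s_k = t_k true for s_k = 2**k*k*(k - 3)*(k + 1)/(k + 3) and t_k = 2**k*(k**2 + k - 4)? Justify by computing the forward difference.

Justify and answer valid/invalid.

Invalid: residual 2**(k + 1)*(-k**3 - 3*k**2 - 2*k + 12)/(k**2 + 7*k + 12) ≠ 0.

s_(k+1) = 2**(k + 1)*(k - 2)*(k + 1)*(k + 2)/(k + 4)
s_(k+1) − s_k = 2**k*(k**4 + 6*k**3 + 9*k**2 - 20*k - 24)/(k**2 + 7*k + 12)
(s_(k+1) − s_k) − t_k = 2**(k + 1)*(-k**3 - 3*k**2 - 2*k + 12)/(k**2 + 7*k + 12)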